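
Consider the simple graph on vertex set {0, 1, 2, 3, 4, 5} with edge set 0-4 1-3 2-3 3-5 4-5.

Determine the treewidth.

A width-1 tree decomposition is:
Bags: B1 = {1, 3}  B2 = {3, 5}  B3 = {2, 3}  B4 = {4, 5}  B5 = {0, 4}
Tree: B1–B2, B1–B3, B2–B4, B4–B5
Each bag holds 2 vertices, so the decomposition has width 1, which upper-bounds the treewidth. Since G has at least one edge (e.g. 3–1), it is not an edgeless graph, so tw(G) ≥ 1. The upper and lower bounds meet at 1, so that is the treewidth.

1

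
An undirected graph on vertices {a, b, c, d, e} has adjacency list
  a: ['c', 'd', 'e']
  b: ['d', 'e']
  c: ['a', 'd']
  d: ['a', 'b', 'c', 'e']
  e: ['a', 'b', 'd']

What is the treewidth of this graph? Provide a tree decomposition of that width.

The largest bag has 3 vertices, giving width 2; this decomposition certifies tw(G) ≤ 2. Conversely, {a, d, e} is a clique of size 3, and the vertices of any clique must share a bag in every tree decomposition; so some bag has ≥ 3 vertices and tw(G) ≥ 2. Hence tw(G) = 2 exactly.

Treewidth 2.
One such decomposition:
Bags: B1 = {a, d, e}  B2 = {a, c, d}  B3 = {b, d, e}
Tree: B1–B2, B1–B3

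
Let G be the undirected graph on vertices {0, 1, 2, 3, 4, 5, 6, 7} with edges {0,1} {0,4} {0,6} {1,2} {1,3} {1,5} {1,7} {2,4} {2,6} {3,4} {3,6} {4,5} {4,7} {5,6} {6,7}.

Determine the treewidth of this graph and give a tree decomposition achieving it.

Each bag holds 4 vertices, so the decomposition has width 3, which upper-bounds the treewidth. For the lower bound: the 4 vertex sets {3,4}, {2,6}, {1}, {7} are disjoint, each induces a connected subgraph, and every pair is joined by at least one edge of G. Contracting each set to a single vertex therefore yields K_{4} as a minor, and since treewidth is minor-monotone, tw(G) ≥ tw(K_{4}) = 3. The upper and lower bounds meet at 3, so that is the treewidth.

Treewidth 3.
One such decomposition:
Bags: B1 = {1, 3, 4, 6}  B2 = {1, 2, 4, 6}  B3 = {1, 4, 6, 7}  B4 = {1, 4, 5, 6}  B5 = {0, 1, 4, 6}
Tree: B1–B2, B2–B3, B3–B4, B4–B5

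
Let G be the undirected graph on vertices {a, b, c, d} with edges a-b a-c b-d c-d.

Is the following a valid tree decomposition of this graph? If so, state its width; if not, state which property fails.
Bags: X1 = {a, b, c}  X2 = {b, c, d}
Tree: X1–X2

Yes; width 2.

Vertex coverage: the bags together contain {a, b, c, d}, the full vertex set. Edge coverage: each edge of G has both endpoints in at least one bag. Running intersection: for every vertex, the bags containing it form a connected subtree. All three properties hold, so this is a valid tree decomposition of width max|bag| − 1 = 2, and hence tw(G) ≤ 2.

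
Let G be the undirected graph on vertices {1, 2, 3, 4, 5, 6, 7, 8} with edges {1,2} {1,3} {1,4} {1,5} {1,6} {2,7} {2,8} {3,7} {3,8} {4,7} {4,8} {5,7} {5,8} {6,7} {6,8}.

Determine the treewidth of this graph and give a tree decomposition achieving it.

Treewidth 3.
One optimal decomposition is:
Bags: B1 = {1, 4, 7, 8}  B2 = {1, 2, 7, 8}  B3 = {1, 5, 7, 8}  B4 = {1, 3, 7, 8}  B5 = {1, 6, 7, 8}
Tree: B1–B2, B2–B3, B3–B4, B4–B5

The largest bag has 4 vertices, giving width 3; this decomposition certifies tw(G) ≤ 3. For the lower bound: the 4 vertex sets {1,4}, {2,8}, {7}, {5} are disjoint, each induces a connected subgraph, and every pair is joined by at least one edge of G. Contracting each set to a single vertex therefore yields K_{4} as a minor, and since treewidth is minor-monotone, tw(G) ≥ tw(K_{4}) = 3. Therefore the treewidth is 3.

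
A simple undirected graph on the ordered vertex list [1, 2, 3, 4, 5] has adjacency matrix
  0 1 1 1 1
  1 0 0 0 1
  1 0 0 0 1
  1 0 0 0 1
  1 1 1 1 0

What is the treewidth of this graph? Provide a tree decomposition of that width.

Treewidth 2.
One optimal decomposition is:
Bags: B1 = {1, 3, 5}  B2 = {1, 2, 5}  B3 = {1, 4, 5}
Tree: B1–B2, B2–B3

Every bag has size at most 3, so the width is 3 − 1 = 2 and tw(G) ≤ 2. For the lower bound, the 3 vertices {1, 2, 5} are pairwise adjacent, and any tree decomposition puts a clique entirely inside one bag — forcing width ≥ 2. Combining the bounds, tw(G) = 2.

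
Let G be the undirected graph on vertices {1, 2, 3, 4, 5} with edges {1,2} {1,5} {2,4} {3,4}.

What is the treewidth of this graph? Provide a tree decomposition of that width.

Treewidth 1.
Bags: B1 = {1, 5}  B2 = {1, 2}  B3 = {2, 4}  B4 = {3, 4}
Tree: B1–B2, B2–B3, B3–B4

Every bag has size at most 2, so the width is 2 − 1 = 1 and tw(G) ≤ 1. Since G has at least one edge (e.g. 5–1), it is not an edgeless graph, so tw(G) ≥ 1. Therefore the treewidth is 1.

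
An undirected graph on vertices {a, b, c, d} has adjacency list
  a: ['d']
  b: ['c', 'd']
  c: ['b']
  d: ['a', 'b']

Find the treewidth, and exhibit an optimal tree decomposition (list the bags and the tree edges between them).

Treewidth 1.
One optimal decomposition is:
Bags: B1 = {b, d}  B2 = {a, d}  B3 = {b, c}
Tree: B1–B2, B1–B3

Every bag has size at most 2, so the width is 2 − 1 = 1 and tw(G) ≤ 1. G has an edge, so its treewidth is at least 1. Combining the bounds, tw(G) = 1.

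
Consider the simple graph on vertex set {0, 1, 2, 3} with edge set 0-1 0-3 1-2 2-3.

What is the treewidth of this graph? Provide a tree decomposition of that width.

Each bag holds 3 vertices, so the decomposition has width 2, which upper-bounds the treewidth. Since 3–0–1–2–3 is a cycle in G, G is not acyclic. Forests are exactly the graphs of treewidth ≤ 1, so tw(G) ≥ 2. Hence tw(G) = 2 exactly.

Treewidth 2.
One such decomposition:
Bags: B1 = {0, 1, 3}  B2 = {1, 2, 3}
Tree: B1–B2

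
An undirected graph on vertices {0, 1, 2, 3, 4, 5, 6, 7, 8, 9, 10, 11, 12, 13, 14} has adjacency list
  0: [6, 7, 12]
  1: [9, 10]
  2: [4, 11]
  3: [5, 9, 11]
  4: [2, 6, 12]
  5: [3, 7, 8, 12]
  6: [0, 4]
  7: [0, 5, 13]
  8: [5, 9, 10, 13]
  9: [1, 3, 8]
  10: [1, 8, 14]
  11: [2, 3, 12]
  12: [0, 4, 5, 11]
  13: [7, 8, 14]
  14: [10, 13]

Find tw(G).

3

A width-3 tree decomposition is:
Bags: B1 = {1, 10, 13, 14}  B2 = {1, 8, 10, 13}  B3 = {1, 8, 9, 13}  B4 = {7, 8, 9, 13}  B5 = {5, 7, 8, 9}  B6 = {3, 5, 7, 9}  B7 = {0, 3, 5, 7}  B8 = {0, 3, 5, 12}  B9 = {0, 3, 11, 12}  B10 = {0, 6, 11, 12}  B11 = {4, 6, 11, 12}  B12 = {2, 4, 6, 11}
Tree: B1–B2, B2–B3, B3–B4, B4–B5, B5–B6, B6–B7, B7–B8, B8–B9, B9–B10, B10–B11, B11–B12
Every bag has size at most 4, so the width is 4 − 1 = 3 and tw(G) ≤ 3. For the lower bound: the 4 vertex sets {1,10,14}, {13}, {8}, {3,5,7,9} are disjoint, each induces a connected subgraph, and every pair is joined by at least one edge of G. Contracting each set to a single vertex therefore yields K_{4} as a minor, and since treewidth is minor-monotone, tw(G) ≥ tw(K_{4}) = 3. Combining the bounds, tw(G) = 3.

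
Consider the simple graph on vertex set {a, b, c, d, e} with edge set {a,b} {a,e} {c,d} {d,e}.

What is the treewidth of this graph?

A width-1 tree decomposition is:
Bags: B1 = {a, b}  B2 = {a, e}  B3 = {d, e}  B4 = {c, d}
Tree: B1–B2, B2–B3, B3–B4
The largest bag has 2 vertices, giving width 1; this decomposition certifies tw(G) ≤ 1. Any graph with an edge has treewidth ≥ 1, and G has the edge b–a. Combining the bounds, tw(G) = 1.

1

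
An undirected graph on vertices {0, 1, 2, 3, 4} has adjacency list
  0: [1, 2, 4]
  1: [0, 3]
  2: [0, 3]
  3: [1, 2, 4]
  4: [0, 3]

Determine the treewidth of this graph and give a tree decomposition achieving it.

Treewidth 2.
Bags: B1 = {0, 1, 3}  B2 = {0, 2, 3}  B3 = {0, 3, 4}
Tree: B1–B2, B2–B3

The largest bag has 3 vertices, giving width 2; this decomposition certifies tw(G) ≤ 2. The edges 3–1–0–2–3 form a cycle, so G is not a tree and its treewidth is at least 2. The upper and lower bounds meet at 2, so that is the treewidth.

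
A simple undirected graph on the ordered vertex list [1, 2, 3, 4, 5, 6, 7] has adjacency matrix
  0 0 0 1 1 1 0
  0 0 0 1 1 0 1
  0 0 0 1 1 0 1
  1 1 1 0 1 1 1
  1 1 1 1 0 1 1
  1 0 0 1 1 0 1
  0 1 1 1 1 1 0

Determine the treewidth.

A width-3 tree decomposition is:
Bags: B1 = {1, 4, 5, 6}  B2 = {4, 5, 6, 7}  B3 = {3, 4, 5, 7}  B4 = {2, 4, 5, 7}
Tree: B1–B2, B2–B3, B2–B4
Each bag holds 4 vertices, so the decomposition has width 3, which upper-bounds the treewidth. For the lower bound, the 4 vertices {1, 4, 5, 6} are pairwise adjacent, and any tree decomposition puts a clique entirely inside one bag — forcing width ≥ 3. Hence tw(G) = 3 exactly.

3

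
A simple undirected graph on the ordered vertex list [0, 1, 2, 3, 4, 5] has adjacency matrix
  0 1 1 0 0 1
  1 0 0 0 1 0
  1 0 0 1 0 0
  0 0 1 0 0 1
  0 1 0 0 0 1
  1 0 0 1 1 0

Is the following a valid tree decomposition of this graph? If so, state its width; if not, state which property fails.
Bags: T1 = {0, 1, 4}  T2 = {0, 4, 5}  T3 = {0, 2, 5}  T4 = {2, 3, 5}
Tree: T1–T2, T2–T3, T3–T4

Every vertex of G appears in some bag (union = {0, 1, 2, 3, 4, 5}); every edge is covered by a bag; and for each vertex v the set of bags containing v is connected in the bag tree. The decomposition is therefore valid. The largest bag has 3 vertices, so the width is 2.

Yes; width 2.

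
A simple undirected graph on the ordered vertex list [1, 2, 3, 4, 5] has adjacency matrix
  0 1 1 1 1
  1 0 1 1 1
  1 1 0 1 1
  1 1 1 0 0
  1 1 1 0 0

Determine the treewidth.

3

A width-3 tree decomposition is:
Bags: B1 = {1, 2, 3, 4}  B2 = {1, 2, 3, 5}
Tree: B1–B2
Each bag holds 4 vertices, so the decomposition has width 3, which upper-bounds the treewidth. Conversely, {1, 2, 3, 4} is a clique of size 4, and the vertices of any clique must share a bag in every tree decomposition; so some bag has ≥ 4 vertices and tw(G) ≥ 3. Combining the bounds, tw(G) = 3.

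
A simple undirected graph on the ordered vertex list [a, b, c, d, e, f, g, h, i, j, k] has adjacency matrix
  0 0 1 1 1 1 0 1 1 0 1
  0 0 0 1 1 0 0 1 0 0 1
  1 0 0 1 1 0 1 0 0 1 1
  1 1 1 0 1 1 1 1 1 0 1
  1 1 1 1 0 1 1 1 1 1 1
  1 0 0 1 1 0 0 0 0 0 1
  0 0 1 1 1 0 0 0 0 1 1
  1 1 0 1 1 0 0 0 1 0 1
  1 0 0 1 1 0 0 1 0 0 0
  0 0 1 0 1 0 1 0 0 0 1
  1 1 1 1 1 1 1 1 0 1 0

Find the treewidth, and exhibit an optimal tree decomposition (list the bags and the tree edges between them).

Treewidth 4.
Bags: B1 = {a, d, e, h, k}  B2 = {a, d, e, f, k}  B3 = {a, c, d, e, k}  B4 = {c, d, e, g, k}  B5 = {c, e, g, j, k}  B6 = {a, d, e, h, i}  B7 = {b, d, e, h, k}
Tree: B1–B2, B1–B3, B3–B4, B4–B5, B1–B6, B1–B7

The largest bag has 5 vertices, giving width 4; this decomposition certifies tw(G) ≤ 4. Conversely, {c, d, e, g, k} is a clique of size 5, and the vertices of any clique must share a bag in every tree decomposition; so some bag has ≥ 5 vertices and tw(G) ≥ 4. Combining the bounds, tw(G) = 4.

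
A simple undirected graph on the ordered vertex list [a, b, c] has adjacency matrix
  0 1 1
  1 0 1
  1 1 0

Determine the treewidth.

A width-2 tree decomposition is:
Bags: B1 = {a, b, c}
Tree: (single bag)
A single bag containing all 3 vertices is trivially a valid decomposition of width 2. Conversely, {a, b, c} is a clique of size 3, and the vertices of any clique must share a bag in every tree decomposition; so some bag has ≥ 3 vertices and tw(G) ≥ 2. The upper and lower bounds meet at 2, so that is the treewidth.

2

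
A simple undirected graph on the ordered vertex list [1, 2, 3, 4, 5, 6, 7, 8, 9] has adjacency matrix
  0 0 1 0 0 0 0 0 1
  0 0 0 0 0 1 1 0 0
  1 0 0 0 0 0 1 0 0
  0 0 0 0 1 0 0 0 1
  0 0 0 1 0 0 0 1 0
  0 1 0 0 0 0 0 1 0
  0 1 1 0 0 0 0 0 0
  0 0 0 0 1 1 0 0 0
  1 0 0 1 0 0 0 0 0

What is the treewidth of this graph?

A width-2 tree decomposition is:
Bags: B1 = {2, 6, 8}  B2 = {2, 7, 8}  B3 = {3, 7, 8}  B4 = {1, 3, 8}  B5 = {1, 8, 9}  B6 = {4, 8, 9}  B7 = {4, 5, 8}
Tree: B1–B2, B2–B3, B3–B4, B4–B5, B5–B6, B6–B7
Each bag holds 3 vertices, so the decomposition has width 2, which upper-bounds the treewidth. For the lower bound, G contains the cycle 8–6–2–7–3–1–9–4–5–8, so G is not a forest; only forests have treewidth ≤ 1, hence tw(G) ≥ 2. The upper and lower bounds meet at 2, so that is the treewidth.

2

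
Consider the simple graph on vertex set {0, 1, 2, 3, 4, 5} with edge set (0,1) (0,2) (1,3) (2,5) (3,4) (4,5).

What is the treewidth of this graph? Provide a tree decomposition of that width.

Every bag has size at most 3, so the width is 3 − 1 = 2 and tw(G) ≤ 2. The edges 4–5–2–0–1–3–4 form a cycle, so G is not a tree and its treewidth is at least 2. Therefore the treewidth is 2.

Treewidth 2.
One optimal decomposition is:
Bags: B1 = {2, 4, 5}  B2 = {0, 2, 4}  B3 = {0, 1, 4}  B4 = {1, 3, 4}
Tree: B1–B2, B2–B3, B3–B4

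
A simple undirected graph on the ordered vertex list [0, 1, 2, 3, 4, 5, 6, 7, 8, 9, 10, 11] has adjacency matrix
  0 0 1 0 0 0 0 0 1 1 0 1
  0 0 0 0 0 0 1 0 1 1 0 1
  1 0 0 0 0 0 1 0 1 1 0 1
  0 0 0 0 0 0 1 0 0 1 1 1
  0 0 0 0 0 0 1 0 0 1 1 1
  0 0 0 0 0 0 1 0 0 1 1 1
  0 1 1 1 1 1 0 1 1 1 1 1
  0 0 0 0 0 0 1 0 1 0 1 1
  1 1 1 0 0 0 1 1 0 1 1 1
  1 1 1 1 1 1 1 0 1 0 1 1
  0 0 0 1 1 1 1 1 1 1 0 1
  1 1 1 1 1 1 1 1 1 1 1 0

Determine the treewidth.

4

A width-4 tree decomposition is:
Bags: B1 = {1, 6, 8, 9, 11}  B2 = {6, 8, 9, 10, 11}  B3 = {3, 6, 9, 10, 11}  B4 = {2, 6, 8, 9, 11}  B5 = {4, 6, 9, 10, 11}  B6 = {0, 2, 8, 9, 11}  B7 = {5, 6, 9, 10, 11}  B8 = {6, 7, 8, 10, 11}
Tree: B1–B2, B2–B3, B2–B4, B3–B5, B4–B6, B3–B7, B2–B8
The largest bag has 5 vertices, giving width 4; this decomposition certifies tw(G) ≤ 4. On the other hand G contains the 5-clique {0, 2, 8, 9, 11}. A clique must lie in a single bag of any decomposition, so no decomposition can have width below 4. The upper and lower bounds meet at 4, so that is the treewidth.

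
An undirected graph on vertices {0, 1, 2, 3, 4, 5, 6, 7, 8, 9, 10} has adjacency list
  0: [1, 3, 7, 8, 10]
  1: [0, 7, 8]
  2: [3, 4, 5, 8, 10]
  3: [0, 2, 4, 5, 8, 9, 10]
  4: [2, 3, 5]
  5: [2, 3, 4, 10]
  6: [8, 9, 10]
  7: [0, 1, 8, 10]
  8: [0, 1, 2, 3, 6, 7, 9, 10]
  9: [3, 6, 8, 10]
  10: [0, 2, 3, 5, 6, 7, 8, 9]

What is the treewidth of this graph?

A width-3 tree decomposition is:
Bags: B1 = {0, 7, 8, 10}  B2 = {0, 3, 8, 10}  B3 = {2, 3, 8, 10}  B4 = {3, 8, 9, 10}  B5 = {2, 3, 5, 10}  B6 = {6, 8, 9, 10}  B7 = {0, 1, 7, 8}  B8 = {2, 3, 4, 5}
Tree: B1–B2, B2–B3, B2–B4, B3–B5, B4–B6, B1–B7, B5–B8
The largest bag has 4 vertices, giving width 3; this decomposition certifies tw(G) ≤ 3. Conversely, {0, 1, 7, 8} is a clique of size 4, and the vertices of any clique must share a bag in every tree decomposition; so some bag has ≥ 4 vertices and tw(G) ≥ 3. Therefore the treewidth is 3.

3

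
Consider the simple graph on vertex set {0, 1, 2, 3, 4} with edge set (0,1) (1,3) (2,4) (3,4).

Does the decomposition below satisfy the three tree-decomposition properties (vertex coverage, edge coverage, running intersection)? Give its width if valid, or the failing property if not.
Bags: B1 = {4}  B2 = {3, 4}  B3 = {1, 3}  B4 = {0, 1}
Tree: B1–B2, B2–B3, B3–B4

No — vertex 2 appears in no bag.

A tree decomposition must satisfy three properties: every vertex lies in some bag; for every edge, both endpoints lie together in some bag; and for every vertex, the bags containing it form a connected subtree. Here vertex 2 appears in no bag, so the decomposition is invalid.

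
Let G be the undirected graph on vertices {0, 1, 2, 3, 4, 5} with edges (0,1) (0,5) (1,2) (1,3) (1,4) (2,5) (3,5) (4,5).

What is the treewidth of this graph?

2

A width-2 tree decomposition is:
Bags: B1 = {1, 4, 5}  B2 = {1, 3, 5}  B3 = {0, 1, 5}  B4 = {1, 2, 5}
Tree: B1–B2, B2–B3, B3–B4
Every bag has size at most 3, so the width is 3 − 1 = 2 and tw(G) ≤ 2. For the lower bound, G contains the cycle 4–1–3–5–4, so G is not a forest; only forests have treewidth ≤ 1, hence tw(G) ≥ 2. Therefore the treewidth is 2.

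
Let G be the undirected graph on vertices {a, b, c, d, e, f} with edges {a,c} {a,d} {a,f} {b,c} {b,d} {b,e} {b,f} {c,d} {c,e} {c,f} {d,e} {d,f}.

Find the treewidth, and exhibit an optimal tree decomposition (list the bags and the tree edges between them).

Treewidth 3.
One optimal decomposition is:
Bags: B1 = {a, c, d, f}  B2 = {b, c, d, f}  B3 = {b, c, d, e}
Tree: B1–B2, B2–B3

The largest bag has 4 vertices, giving width 3; this decomposition certifies tw(G) ≤ 3. On the other hand G contains the 4-clique {b, c, d, e}. A clique must lie in a single bag of any decomposition, so no decomposition can have width below 3. Therefore the treewidth is 3.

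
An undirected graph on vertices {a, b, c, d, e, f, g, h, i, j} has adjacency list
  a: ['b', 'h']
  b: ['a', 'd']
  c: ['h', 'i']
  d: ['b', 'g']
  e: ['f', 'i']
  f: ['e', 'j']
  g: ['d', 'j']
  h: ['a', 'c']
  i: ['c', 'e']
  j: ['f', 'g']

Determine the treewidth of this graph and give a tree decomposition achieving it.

Treewidth 2.
One such decomposition:
Bags: B1 = {a, c, h}  B2 = {a, b, c}  B3 = {b, c, d}  B4 = {c, d, g}  B5 = {c, g, j}  B6 = {c, f, j}  B7 = {c, e, f}  B8 = {c, e, i}
Tree: B1–B2, B2–B3, B3–B4, B4–B5, B5–B6, B6–B7, B7–B8

The largest bag has 3 vertices, giving width 2; this decomposition certifies tw(G) ≤ 2. Since c–h–a–b–d–g–j–f–e–i–c is a cycle in G, G is not acyclic. Forests are exactly the graphs of treewidth ≤ 1, so tw(G) ≥ 2. The upper and lower bounds meet at 2, so that is the treewidth.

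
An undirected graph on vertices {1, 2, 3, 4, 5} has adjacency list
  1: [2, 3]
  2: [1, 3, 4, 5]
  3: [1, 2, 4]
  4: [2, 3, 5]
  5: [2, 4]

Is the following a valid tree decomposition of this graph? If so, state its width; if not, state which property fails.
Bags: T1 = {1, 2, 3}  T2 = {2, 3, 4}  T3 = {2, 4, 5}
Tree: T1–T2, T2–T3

Yes; width 2.

Every vertex of G appears in some bag (union = {1, 2, 3, 4, 5}); every edge is covered by a bag; and for each vertex v the set of bags containing v is connected in the bag tree. The decomposition is therefore valid. The largest bag has 3 vertices, so the width is 2.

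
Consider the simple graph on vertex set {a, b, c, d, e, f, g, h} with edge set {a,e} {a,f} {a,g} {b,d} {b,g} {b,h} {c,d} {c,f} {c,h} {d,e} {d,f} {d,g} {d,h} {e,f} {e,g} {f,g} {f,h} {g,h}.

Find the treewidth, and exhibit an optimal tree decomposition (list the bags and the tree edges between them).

Every bag has size at most 4, so the width is 4 − 1 = 3 and tw(G) ≤ 3. Conversely, {d, e, f, g} is a clique of size 4, and the vertices of any clique must share a bag in every tree decomposition; so some bag has ≥ 4 vertices and tw(G) ≥ 3. Hence tw(G) = 3 exactly.

Treewidth 3.
One optimal decomposition is:
Bags: B1 = {d, f, g, h}  B2 = {b, d, g, h}  B3 = {d, e, f, g}  B4 = {c, d, f, h}  B5 = {a, e, f, g}
Tree: B1–B2, B1–B3, B1–B4, B3–B5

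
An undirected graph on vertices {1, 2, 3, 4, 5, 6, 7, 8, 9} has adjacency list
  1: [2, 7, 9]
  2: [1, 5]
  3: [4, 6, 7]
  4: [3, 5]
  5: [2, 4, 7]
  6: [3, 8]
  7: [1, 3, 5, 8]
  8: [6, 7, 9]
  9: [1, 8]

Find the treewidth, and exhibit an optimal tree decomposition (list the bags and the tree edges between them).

Every bag has size at most 4, so the width is 4 − 1 = 3 and tw(G) ≤ 3. For the lower bound: the 4 vertex sets {6,8,9}, {1}, {7}, {2,3,4,5} are disjoint, each induces a connected subgraph, and every pair is joined by at least one edge of G. Contracting each set to a single vertex therefore yields K_{4} as a minor, and since treewidth is minor-monotone, tw(G) ≥ tw(K_{4}) = 3. The upper and lower bounds meet at 3, so that is the treewidth.

Treewidth 3.
Bags: B1 = {1, 6, 8, 9}  B2 = {1, 6, 7, 8}  B3 = {1, 3, 6, 7}  B4 = {1, 2, 3, 7}  B5 = {2, 3, 5, 7}  B6 = {2, 3, 4, 5}
Tree: B1–B2, B2–B3, B3–B4, B4–B5, B5–B6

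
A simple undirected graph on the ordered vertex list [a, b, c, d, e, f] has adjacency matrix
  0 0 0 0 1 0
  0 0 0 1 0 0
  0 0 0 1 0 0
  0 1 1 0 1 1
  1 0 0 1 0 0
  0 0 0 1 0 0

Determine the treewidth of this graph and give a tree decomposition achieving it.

Every bag has size at most 2, so the width is 2 − 1 = 1 and tw(G) ≤ 1. Since G has at least one edge (e.g. f–d), it is not an edgeless graph, so tw(G) ≥ 1. Therefore the treewidth is 1.

Treewidth 1.
One optimal decomposition is:
Bags: B1 = {d, f}  B2 = {d, e}  B3 = {c, d}  B4 = {b, d}  B5 = {a, e}
Tree: B1–B2, B2–B3, B2–B4, B2–B5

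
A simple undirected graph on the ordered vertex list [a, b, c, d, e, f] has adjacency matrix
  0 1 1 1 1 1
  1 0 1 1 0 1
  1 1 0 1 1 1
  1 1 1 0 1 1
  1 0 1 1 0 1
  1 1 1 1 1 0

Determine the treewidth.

A width-4 tree decomposition is:
Bags: B1 = {a, c, d, e, f}  B2 = {a, b, c, d, f}
Tree: B1–B2
The largest bag has 5 vertices, giving width 4; this decomposition certifies tw(G) ≤ 4. On the other hand G contains the 5-clique {a, c, d, e, f}. A clique must lie in a single bag of any decomposition, so no decomposition can have width below 4. The upper and lower bounds meet at 4, so that is the treewidth.

4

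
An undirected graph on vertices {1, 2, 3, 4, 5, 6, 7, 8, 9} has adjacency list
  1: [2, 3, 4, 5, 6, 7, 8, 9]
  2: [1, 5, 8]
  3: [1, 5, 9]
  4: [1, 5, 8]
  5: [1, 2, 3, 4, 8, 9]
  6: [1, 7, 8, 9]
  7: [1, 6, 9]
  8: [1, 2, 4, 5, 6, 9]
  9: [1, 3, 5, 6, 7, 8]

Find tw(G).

3

A width-3 tree decomposition is:
Bags: B1 = {1, 5, 8, 9}  B2 = {1, 6, 8, 9}  B3 = {1, 3, 5, 9}  B4 = {1, 4, 5, 8}  B5 = {1, 6, 7, 9}  B6 = {1, 2, 5, 8}
Tree: B1–B2, B1–B3, B1–B4, B2–B5, B4–B6
Each bag holds 4 vertices, so the decomposition has width 3, which upper-bounds the treewidth. For the lower bound, the 4 vertices {1, 5, 8, 9} are pairwise adjacent, and any tree decomposition puts a clique entirely inside one bag — forcing width ≥ 3. Therefore the treewidth is 3.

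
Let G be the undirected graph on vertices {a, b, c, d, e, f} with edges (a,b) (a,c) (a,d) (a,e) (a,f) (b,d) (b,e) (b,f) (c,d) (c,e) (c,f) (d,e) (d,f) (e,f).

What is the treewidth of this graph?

4

A width-4 tree decomposition is:
Bags: B1 = {a, c, d, e, f}  B2 = {a, b, d, e, f}
Tree: B1–B2
The largest bag has 5 vertices, giving width 4; this decomposition certifies tw(G) ≤ 4. On the other hand G contains the 5-clique {a, c, d, e, f}. A clique must lie in a single bag of any decomposition, so no decomposition can have width below 4. Hence tw(G) = 4 exactly.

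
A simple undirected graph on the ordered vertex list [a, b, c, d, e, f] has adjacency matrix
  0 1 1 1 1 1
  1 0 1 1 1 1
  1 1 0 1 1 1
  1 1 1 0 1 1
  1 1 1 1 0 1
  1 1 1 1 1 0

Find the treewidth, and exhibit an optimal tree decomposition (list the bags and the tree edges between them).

Treewidth 5.
One such decomposition:
Bags: B1 = {a, b, c, d, e, f}
Tree: (single bag)

A single bag containing all 6 vertices is trivially a valid decomposition of width 5. Conversely, {a, b, c, d, e, f} is a clique of size 6, and the vertices of any clique must share a bag in every tree decomposition; so some bag has ≥ 6 vertices and tw(G) ≥ 5. Hence tw(G) = 5 exactly.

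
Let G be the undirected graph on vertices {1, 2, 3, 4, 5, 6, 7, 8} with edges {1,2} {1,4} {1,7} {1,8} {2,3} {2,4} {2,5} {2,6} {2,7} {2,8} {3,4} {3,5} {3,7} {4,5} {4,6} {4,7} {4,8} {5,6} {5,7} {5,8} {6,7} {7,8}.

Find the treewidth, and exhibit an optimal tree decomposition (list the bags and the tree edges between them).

Treewidth 4.
Bags: B1 = {2, 3, 4, 5, 7}  B2 = {2, 4, 5, 6, 7}  B3 = {2, 4, 5, 7, 8}  B4 = {1, 2, 4, 7, 8}
Tree: B1–B2, B2–B3, B3–B4

Each bag holds 5 vertices, so the decomposition has width 4, which upper-bounds the treewidth. Conversely, {1, 2, 4, 7, 8} is a clique of size 5, and the vertices of any clique must share a bag in every tree decomposition; so some bag has ≥ 5 vertices and tw(G) ≥ 4. The upper and lower bounds meet at 4, so that is the treewidth.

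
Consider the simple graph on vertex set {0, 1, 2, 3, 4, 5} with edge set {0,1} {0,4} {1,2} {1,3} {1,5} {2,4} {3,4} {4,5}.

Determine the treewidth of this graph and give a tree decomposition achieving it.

Every bag has size at most 3, so the width is 3 − 1 = 2 and tw(G) ≤ 2. The edges 1–5–4–0–1 form a cycle, so G is not a tree and its treewidth is at least 2. The upper and lower bounds meet at 2, so that is the treewidth.

Treewidth 2.
One such decomposition:
Bags: B1 = {1, 4, 5}  B2 = {0, 1, 4}  B3 = {1, 2, 4}  B4 = {1, 3, 4}
Tree: B1–B2, B2–B3, B3–B4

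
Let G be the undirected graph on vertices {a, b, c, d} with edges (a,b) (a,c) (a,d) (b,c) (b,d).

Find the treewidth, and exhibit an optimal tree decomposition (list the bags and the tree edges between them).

Each bag holds 3 vertices, so the decomposition has width 2, which upper-bounds the treewidth. On the other hand G contains the 3-clique {a, b, d}. A clique must lie in a single bag of any decomposition, so no decomposition can have width below 2. Hence tw(G) = 2 exactly.

Treewidth 2.
One such decomposition:
Bags: B1 = {a, b, c}  B2 = {a, b, d}
Tree: B1–B2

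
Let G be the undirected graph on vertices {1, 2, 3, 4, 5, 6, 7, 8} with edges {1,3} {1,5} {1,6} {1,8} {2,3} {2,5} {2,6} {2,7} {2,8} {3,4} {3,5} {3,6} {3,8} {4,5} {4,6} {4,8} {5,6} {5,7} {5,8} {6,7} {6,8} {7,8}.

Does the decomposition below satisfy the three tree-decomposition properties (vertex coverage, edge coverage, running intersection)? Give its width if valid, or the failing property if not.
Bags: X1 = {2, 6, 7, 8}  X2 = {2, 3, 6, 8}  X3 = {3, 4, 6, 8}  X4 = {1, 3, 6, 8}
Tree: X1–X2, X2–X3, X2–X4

No — vertex 5 appears in no bag.

A tree decomposition must satisfy three properties: every vertex lies in some bag; for every edge, both endpoints lie together in some bag; and for every vertex, the bags containing it form a connected subtree. Here vertex 5 appears in no bag, so the decomposition is invalid.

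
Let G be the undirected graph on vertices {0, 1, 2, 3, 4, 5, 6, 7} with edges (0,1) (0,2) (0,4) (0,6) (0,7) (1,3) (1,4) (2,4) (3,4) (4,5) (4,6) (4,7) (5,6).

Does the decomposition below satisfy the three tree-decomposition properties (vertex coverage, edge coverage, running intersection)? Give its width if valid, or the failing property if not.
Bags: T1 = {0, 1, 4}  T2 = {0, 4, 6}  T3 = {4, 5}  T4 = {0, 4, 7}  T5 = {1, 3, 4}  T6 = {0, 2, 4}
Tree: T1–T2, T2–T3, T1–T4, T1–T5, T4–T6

No — edge (6,5) lies in no bag.

A tree decomposition must satisfy three properties: every vertex lies in some bag; for every edge, both endpoints lie together in some bag; and for every vertex, the bags containing it form a connected subtree. Here edge (6,5) lies in no bag, so the decomposition is invalid.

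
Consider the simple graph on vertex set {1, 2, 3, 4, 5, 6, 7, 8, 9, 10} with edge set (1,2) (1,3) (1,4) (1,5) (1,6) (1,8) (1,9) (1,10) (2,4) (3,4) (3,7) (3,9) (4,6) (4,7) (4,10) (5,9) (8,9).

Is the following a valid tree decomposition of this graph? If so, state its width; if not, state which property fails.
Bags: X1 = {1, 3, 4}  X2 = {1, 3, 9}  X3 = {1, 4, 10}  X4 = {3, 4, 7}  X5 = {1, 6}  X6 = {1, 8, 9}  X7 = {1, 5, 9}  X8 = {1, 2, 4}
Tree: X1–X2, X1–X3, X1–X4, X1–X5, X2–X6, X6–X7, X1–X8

No — edge (4,6) lies in no bag.

A tree decomposition must satisfy three properties: every vertex lies in some bag; for every edge, both endpoints lie together in some bag; and for every vertex, the bags containing it form a connected subtree. Here edge (4,6) lies in no bag, so the decomposition is invalid.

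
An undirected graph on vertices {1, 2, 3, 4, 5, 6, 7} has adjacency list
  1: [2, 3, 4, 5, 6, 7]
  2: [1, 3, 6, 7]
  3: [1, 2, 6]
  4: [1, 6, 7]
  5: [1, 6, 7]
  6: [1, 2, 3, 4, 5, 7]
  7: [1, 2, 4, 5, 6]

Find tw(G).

A width-3 tree decomposition is:
Bags: B1 = {1, 2, 6, 7}  B2 = {1, 5, 6, 7}  B3 = {1, 2, 3, 6}  B4 = {1, 4, 6, 7}
Tree: B1–B2, B1–B3, B2–B4
Each bag holds 4 vertices, so the decomposition has width 3, which upper-bounds the treewidth. Conversely, {1, 2, 3, 6} is a clique of size 4, and the vertices of any clique must share a bag in every tree decomposition; so some bag has ≥ 4 vertices and tw(G) ≥ 3. Combining the bounds, tw(G) = 3.

3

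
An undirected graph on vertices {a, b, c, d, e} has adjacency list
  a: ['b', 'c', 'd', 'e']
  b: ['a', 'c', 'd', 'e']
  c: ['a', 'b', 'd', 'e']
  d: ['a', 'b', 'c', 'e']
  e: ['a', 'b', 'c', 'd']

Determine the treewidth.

4

A width-4 tree decomposition is:
Bags: B1 = {a, b, c, d, e}
Tree: (single bag)
With just one bag of size 5, the width is 5 − 1 = 4, so tw(G) ≤ 4. For the lower bound, the 5 vertices {a, b, c, d, e} are pairwise adjacent, and any tree decomposition puts a clique entirely inside one bag — forcing width ≥ 4. Therefore the treewidth is 4.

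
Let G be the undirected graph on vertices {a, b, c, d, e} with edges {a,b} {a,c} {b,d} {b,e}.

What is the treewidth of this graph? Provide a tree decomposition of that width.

Treewidth 1.
One such decomposition:
Bags: B1 = {a, b}  B2 = {b, d}  B3 = {a, c}  B4 = {b, e}
Tree: B1–B2, B1–B3, B2–B4

Every bag has size at most 2, so the width is 2 − 1 = 1 and tw(G) ≤ 1. Since G has at least one edge (e.g. a–b), it is not an edgeless graph, so tw(G) ≥ 1. Therefore the treewidth is 1.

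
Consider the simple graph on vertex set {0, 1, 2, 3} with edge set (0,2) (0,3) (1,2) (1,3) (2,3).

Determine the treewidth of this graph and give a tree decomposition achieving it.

Treewidth 2.
One optimal decomposition is:
Bags: B1 = {0, 2, 3}  B2 = {1, 2, 3}
Tree: B1–B2

The largest bag has 3 vertices, giving width 2; this decomposition certifies tw(G) ≤ 2. On the other hand G contains the 3-clique {0, 2, 3}. A clique must lie in a single bag of any decomposition, so no decomposition can have width below 2. Therefore the treewidth is 2.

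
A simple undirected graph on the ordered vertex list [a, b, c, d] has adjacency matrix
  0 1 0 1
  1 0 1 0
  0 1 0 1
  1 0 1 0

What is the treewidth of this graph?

A width-2 tree decomposition is:
Bags: B1 = {a, b, c}  B2 = {a, c, d}
Tree: B1–B2
Each bag holds 3 vertices, so the decomposition has width 2, which upper-bounds the treewidth. Since c–b–a–d–c is a cycle in G, G is not acyclic. Forests are exactly the graphs of treewidth ≤ 1, so tw(G) ≥ 2. Therefore the treewidth is 2.

2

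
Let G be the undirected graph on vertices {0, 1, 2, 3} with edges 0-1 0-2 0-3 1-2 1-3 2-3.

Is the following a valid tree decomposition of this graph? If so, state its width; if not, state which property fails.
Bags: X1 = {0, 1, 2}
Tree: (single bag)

A tree decomposition must satisfy three properties: every vertex lies in some bag; for every edge, both endpoints lie together in some bag; and for every vertex, the bags containing it form a connected subtree. Here vertex 3 appears in no bag, so the decomposition is invalid.

No — vertex 3 appears in no bag.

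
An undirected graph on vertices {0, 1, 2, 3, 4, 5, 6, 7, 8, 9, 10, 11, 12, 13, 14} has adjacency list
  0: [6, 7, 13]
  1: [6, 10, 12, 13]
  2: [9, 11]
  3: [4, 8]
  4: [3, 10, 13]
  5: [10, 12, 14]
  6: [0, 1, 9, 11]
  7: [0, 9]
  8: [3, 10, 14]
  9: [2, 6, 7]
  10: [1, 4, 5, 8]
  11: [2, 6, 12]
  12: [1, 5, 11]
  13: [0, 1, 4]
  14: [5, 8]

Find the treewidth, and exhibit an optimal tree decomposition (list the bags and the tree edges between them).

Treewidth 3.
Bags: B1 = {3, 4, 8, 14}  B2 = {4, 8, 10, 14}  B3 = {4, 5, 10, 14}  B4 = {4, 5, 10, 13}  B5 = {1, 5, 10, 13}  B6 = {1, 5, 12, 13}  B7 = {0, 1, 12, 13}  B8 = {0, 1, 6, 12}  B9 = {0, 6, 11, 12}  B10 = {0, 6, 7, 11}  B11 = {6, 7, 9, 11}  B12 = {2, 7, 9, 11}
Tree: B1–B2, B2–B3, B3–B4, B4–B5, B5–B6, B6–B7, B7–B8, B8–B9, B9–B10, B10–B11, B11–B12

Every bag has size at most 4, so the width is 4 − 1 = 3 and tw(G) ≤ 3. For the lower bound: the 4 vertex sets {3,8,14}, {4}, {10}, {1,5,12,13} are disjoint, each induces a connected subgraph, and every pair is joined by at least one edge of G. Contracting each set to a single vertex therefore yields K_{4} as a minor, and since treewidth is minor-monotone, tw(G) ≥ tw(K_{4}) = 3. The upper and lower bounds meet at 3, so that is the treewidth.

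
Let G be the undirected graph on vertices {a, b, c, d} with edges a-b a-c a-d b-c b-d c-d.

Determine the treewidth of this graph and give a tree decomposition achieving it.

With just one bag of size 4, the width is 4 − 1 = 3, so tw(G) ≤ 3. On the other hand G contains the 4-clique {a, b, c, d}. A clique must lie in a single bag of any decomposition, so no decomposition can have width below 3. Combining the bounds, tw(G) = 3.

Treewidth 3.
One optimal decomposition is:
Bags: B1 = {a, b, c, d}
Tree: (single bag)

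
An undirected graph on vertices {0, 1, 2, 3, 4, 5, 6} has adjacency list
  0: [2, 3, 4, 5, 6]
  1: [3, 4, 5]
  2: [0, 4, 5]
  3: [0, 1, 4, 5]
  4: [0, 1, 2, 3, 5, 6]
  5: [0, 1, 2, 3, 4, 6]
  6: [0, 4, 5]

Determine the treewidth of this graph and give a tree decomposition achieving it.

Each bag holds 4 vertices, so the decomposition has width 3, which upper-bounds the treewidth. For the lower bound, the 4 vertices {0, 2, 4, 5} are pairwise adjacent, and any tree decomposition puts a clique entirely inside one bag — forcing width ≥ 3. Hence tw(G) = 3 exactly.

Treewidth 3.
Bags: B1 = {0, 2, 4, 5}  B2 = {0, 4, 5, 6}  B3 = {0, 3, 4, 5}  B4 = {1, 3, 4, 5}
Tree: B1–B2, B1–B3, B3–B4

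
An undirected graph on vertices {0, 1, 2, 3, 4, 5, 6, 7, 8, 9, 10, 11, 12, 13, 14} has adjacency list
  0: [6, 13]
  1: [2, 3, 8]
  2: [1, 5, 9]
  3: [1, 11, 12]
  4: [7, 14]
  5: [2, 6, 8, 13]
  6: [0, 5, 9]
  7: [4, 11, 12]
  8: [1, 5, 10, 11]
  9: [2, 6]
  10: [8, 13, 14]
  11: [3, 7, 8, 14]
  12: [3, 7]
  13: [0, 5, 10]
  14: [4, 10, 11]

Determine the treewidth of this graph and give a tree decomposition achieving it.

Treewidth 3.
Bags: B1 = {4, 7, 12, 14}  B2 = {7, 11, 12, 14}  B3 = {3, 11, 12, 14}  B4 = {3, 10, 11, 14}  B5 = {3, 8, 10, 11}  B6 = {1, 3, 8, 10}  B7 = {1, 8, 10, 13}  B8 = {1, 5, 8, 13}  B9 = {1, 2, 5, 13}  B10 = {0, 2, 5, 13}  B11 = {0, 2, 5, 6}  B12 = {0, 2, 6, 9}
Tree: B1–B2, B2–B3, B3–B4, B4–B5, B5–B6, B6–B7, B7–B8, B8–B9, B9–B10, B10–B11, B11–B12

The largest bag has 4 vertices, giving width 3; this decomposition certifies tw(G) ≤ 3. For the lower bound: the 4 vertex sets {4,7,12}, {14}, {11}, {1,3,8,10} are disjoint, each induces a connected subgraph, and every pair is joined by at least one edge of G. Contracting each set to a single vertex therefore yields K_{4} as a minor, and since treewidth is minor-monotone, tw(G) ≥ tw(K_{4}) = 3. Hence tw(G) = 3 exactly.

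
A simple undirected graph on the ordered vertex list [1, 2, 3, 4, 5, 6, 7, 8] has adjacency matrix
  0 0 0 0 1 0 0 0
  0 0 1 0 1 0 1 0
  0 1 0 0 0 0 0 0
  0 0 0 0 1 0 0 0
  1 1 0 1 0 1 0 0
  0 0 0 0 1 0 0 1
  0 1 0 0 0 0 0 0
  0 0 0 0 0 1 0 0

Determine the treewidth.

1

A width-1 tree decomposition is:
Bags: B1 = {4, 5}  B2 = {5, 6}  B3 = {2, 5}  B4 = {2, 3}  B5 = {6, 8}  B6 = {1, 5}  B7 = {2, 7}
Tree: B1–B2, B1–B3, B3–B4, B2–B5, B3–B6, B3–B7
Each bag holds 2 vertices, so the decomposition has width 1, which upper-bounds the treewidth. G has an edge, so its treewidth is at least 1. The upper and lower bounds meet at 1, so that is the treewidth.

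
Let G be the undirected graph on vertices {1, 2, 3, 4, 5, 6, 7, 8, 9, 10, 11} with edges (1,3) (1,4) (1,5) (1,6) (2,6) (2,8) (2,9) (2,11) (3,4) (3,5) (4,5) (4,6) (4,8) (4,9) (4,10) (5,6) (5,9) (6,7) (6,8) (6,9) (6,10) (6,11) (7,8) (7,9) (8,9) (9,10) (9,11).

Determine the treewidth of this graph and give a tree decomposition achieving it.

Treewidth 3.
One optimal decomposition is:
Bags: B1 = {4, 5, 6, 9}  B2 = {1, 4, 5, 6}  B3 = {4, 6, 8, 9}  B4 = {6, 7, 8, 9}  B5 = {4, 6, 9, 10}  B6 = {2, 6, 8, 9}  B7 = {1, 3, 4, 5}  B8 = {2, 6, 9, 11}
Tree: B1–B2, B1–B3, B3–B4, B1–B5, B4–B6, B2–B7, B6–B8

Every bag has size at most 4, so the width is 4 − 1 = 3 and tw(G) ≤ 3. For the lower bound, the 4 vertices {1, 3, 4, 5} are pairwise adjacent, and any tree decomposition puts a clique entirely inside one bag — forcing width ≥ 3. Therefore the treewidth is 3.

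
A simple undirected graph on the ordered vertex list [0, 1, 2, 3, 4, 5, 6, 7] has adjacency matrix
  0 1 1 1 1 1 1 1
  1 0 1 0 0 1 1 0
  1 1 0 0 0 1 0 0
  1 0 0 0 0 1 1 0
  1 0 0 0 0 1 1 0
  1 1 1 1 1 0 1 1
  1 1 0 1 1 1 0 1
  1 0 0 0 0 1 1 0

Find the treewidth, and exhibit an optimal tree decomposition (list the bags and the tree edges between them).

Every bag has size at most 4, so the width is 4 − 1 = 3 and tw(G) ≤ 3. On the other hand G contains the 4-clique {0, 1, 2, 5}. A clique must lie in a single bag of any decomposition, so no decomposition can have width below 3. Combining the bounds, tw(G) = 3.

Treewidth 3.
Bags: B1 = {0, 4, 5, 6}  B2 = {0, 3, 5, 6}  B3 = {0, 1, 5, 6}  B4 = {0, 1, 2, 5}  B5 = {0, 5, 6, 7}
Tree: B1–B2, B1–B3, B3–B4, B2–B5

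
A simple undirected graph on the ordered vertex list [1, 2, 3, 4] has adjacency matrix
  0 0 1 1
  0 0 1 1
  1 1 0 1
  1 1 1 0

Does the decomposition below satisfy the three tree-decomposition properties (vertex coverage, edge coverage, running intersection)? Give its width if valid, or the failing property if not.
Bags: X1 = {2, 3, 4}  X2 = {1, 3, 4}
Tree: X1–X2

Checking the three conditions: (i) the bags cover all of {1, 2, 3, 4}; (ii) for each edge, some bag contains both endpoints; (iii) the bags containing any fixed vertex form a subtree. All hold, so the decomposition is valid with width 3 − 1 = 2.

Yes; width 2.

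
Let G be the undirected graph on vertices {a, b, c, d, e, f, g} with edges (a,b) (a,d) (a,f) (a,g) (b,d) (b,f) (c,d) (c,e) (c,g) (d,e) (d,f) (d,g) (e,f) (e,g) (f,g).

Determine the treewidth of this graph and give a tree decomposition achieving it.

Every bag has size at most 4, so the width is 4 − 1 = 3 and tw(G) ≤ 3. On the other hand G contains the 4-clique {c, d, e, g}. A clique must lie in a single bag of any decomposition, so no decomposition can have width below 3. Therefore the treewidth is 3.

Treewidth 3.
Bags: B1 = {a, b, d, f}  B2 = {a, d, f, g}  B3 = {d, e, f, g}  B4 = {c, d, e, g}
Tree: B1–B2, B2–B3, B3–B4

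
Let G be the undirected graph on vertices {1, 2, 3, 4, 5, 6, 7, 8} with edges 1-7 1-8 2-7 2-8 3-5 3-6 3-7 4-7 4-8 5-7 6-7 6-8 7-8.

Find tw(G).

2

A width-2 tree decomposition is:
Bags: B1 = {3, 6, 7}  B2 = {6, 7, 8}  B3 = {1, 7, 8}  B4 = {4, 7, 8}  B5 = {3, 5, 7}  B6 = {2, 7, 8}
Tree: B1–B2, B2–B3, B2–B4, B1–B5, B2–B6
Every bag has size at most 3, so the width is 3 − 1 = 2 and tw(G) ≤ 2. For the lower bound, the 3 vertices {1, 7, 8} are pairwise adjacent, and any tree decomposition puts a clique entirely inside one bag — forcing width ≥ 2. Combining the bounds, tw(G) = 2.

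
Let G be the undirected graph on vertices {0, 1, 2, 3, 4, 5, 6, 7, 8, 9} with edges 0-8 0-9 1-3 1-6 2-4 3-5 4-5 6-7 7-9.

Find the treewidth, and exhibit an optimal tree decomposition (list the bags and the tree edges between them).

Treewidth 1.
One such decomposition:
Bags: B1 = {0, 8}  B2 = {0, 9}  B3 = {7, 9}  B4 = {6, 7}  B5 = {1, 6}  B6 = {1, 3}  B7 = {3, 5}  B8 = {4, 5}  B9 = {2, 4}
Tree: B1–B2, B2–B3, B3–B4, B4–B5, B5–B6, B6–B7, B7–B8, B8–B9

Every bag has size at most 2, so the width is 2 − 1 = 1 and tw(G) ≤ 1. Any graph with an edge has treewidth ≥ 1, and G has the edge 8–0. The upper and lower bounds meet at 1, so that is the treewidth.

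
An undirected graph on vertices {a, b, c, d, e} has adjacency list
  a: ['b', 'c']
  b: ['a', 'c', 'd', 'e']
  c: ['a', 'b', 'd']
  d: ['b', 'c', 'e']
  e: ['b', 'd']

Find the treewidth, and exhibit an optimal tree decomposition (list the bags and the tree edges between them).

Every bag has size at most 3, so the width is 3 − 1 = 2 and tw(G) ≤ 2. Conversely, {b, d, e} is a clique of size 3, and the vertices of any clique must share a bag in every tree decomposition; so some bag has ≥ 3 vertices and tw(G) ≥ 2. Combining the bounds, tw(G) = 2.

Treewidth 2.
One optimal decomposition is:
Bags: B1 = {b, d, e}  B2 = {b, c, d}  B3 = {a, b, c}
Tree: B1–B2, B2–B3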